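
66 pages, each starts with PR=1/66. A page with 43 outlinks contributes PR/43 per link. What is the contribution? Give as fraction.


Initial PR = 1/66 = 1/66
Outlinks = 43
Contribution per link = PR / outlinks
= 1/66 / 43
= 1/2838

1/2838


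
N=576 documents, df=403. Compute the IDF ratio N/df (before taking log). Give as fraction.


IDF ratio = N / df
= 576 / 403
= 576/403

576/403


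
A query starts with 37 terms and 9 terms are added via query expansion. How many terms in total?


Original terms: 37
Expansion terms: 9
Total = 37 + 9 = 46

46


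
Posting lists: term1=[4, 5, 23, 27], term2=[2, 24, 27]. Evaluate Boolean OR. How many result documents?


Boolean OR: find union of posting lists
term1 docs: [4, 5, 23, 27]
term2 docs: [2, 24, 27]
Union: [2, 4, 5, 23, 24, 27]
|union| = 6

6


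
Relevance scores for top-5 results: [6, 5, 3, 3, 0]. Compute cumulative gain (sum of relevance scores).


Cumulative Gain = sum of relevance scores
Position 1: rel=6, running sum=6
Position 2: rel=5, running sum=11
Position 3: rel=3, running sum=14
Position 4: rel=3, running sum=17
Position 5: rel=0, running sum=17
CG = 17

17


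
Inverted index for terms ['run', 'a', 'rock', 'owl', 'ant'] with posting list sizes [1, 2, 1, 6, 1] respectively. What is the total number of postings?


Summing posting list sizes:
'run': 1 postings
'a': 2 postings
'rock': 1 postings
'owl': 6 postings
'ant': 1 postings
Total = 1 + 2 + 1 + 6 + 1 = 11

11


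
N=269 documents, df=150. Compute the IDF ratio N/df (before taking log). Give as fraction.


IDF ratio = N / df
= 269 / 150
= 269/150

269/150


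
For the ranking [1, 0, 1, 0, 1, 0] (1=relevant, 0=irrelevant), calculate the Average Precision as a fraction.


Computing P@k for each relevant position:
Position 1: relevant, P@1 = 1/1 = 1
Position 2: not relevant
Position 3: relevant, P@3 = 2/3 = 2/3
Position 4: not relevant
Position 5: relevant, P@5 = 3/5 = 3/5
Position 6: not relevant
Sum of P@k = 1 + 2/3 + 3/5 = 34/15
AP = 34/15 / 3 = 34/45

34/45


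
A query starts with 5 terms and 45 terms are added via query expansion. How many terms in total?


Original terms: 5
Expansion terms: 45
Total = 5 + 45 = 50

50


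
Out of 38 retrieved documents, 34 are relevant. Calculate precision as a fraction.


Precision = relevant_retrieved / total_retrieved
= 34 / 38
= 34 / (34 + 4)
= 17/19

17/19


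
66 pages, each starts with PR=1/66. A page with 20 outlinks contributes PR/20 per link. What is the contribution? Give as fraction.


Initial PR = 1/66 = 1/66
Outlinks = 20
Contribution per link = PR / outlinks
= 1/66 / 20
= 1/1320

1/1320


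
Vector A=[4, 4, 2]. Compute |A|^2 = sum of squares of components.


|A|^2 = sum of squared components
A[0]^2 = 4^2 = 16
A[1]^2 = 4^2 = 16
A[2]^2 = 2^2 = 4
Sum = 16 + 16 + 4 = 36

36


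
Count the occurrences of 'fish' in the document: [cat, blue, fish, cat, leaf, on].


Document has 6 words
Scanning for 'fish':
Found at positions: [2]
Count = 1

1


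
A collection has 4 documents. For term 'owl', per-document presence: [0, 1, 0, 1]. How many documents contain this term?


Checking each document for 'owl':
Doc 1: absent
Doc 2: present
Doc 3: absent
Doc 4: present
df = sum of presences = 0 + 1 + 0 + 1 = 2

2


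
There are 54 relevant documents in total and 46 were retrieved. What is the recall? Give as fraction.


Recall = retrieved_relevant / total_relevant
= 46 / 54
= 46 / (46 + 8)
= 23/27

23/27


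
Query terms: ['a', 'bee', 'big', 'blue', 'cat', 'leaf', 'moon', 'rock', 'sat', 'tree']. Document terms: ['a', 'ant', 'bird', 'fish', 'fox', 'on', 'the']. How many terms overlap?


Query terms: ['a', 'bee', 'big', 'blue', 'cat', 'leaf', 'moon', 'rock', 'sat', 'tree']
Document terms: ['a', 'ant', 'bird', 'fish', 'fox', 'on', 'the']
Common terms: ['a']
Overlap count = 1

1


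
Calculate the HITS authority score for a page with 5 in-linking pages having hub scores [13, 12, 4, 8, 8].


Authority = sum of hub scores of in-linkers
In-link 1: hub score = 13
In-link 2: hub score = 12
In-link 3: hub score = 4
In-link 4: hub score = 8
In-link 5: hub score = 8
Authority = 13 + 12 + 4 + 8 + 8 = 45

45


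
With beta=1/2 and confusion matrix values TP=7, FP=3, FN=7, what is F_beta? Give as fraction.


P = TP/(TP+FP) = 7/10 = 7/10
R = TP/(TP+FN) = 7/14 = 1/2
beta^2 = 1/2^2 = 1/4
(1 + beta^2) = 5/4
Numerator = (1+beta^2)*P*R = 7/16
Denominator = beta^2*P + R = 7/40 + 1/2 = 27/40
F_beta = 35/54

35/54


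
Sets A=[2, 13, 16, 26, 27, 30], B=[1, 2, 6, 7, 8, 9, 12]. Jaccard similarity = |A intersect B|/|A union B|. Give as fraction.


A intersect B = [2]
|A intersect B| = 1
A union B = [1, 2, 6, 7, 8, 9, 12, 13, 16, 26, 27, 30]
|A union B| = 12
Jaccard = 1/12 = 1/12

1/12


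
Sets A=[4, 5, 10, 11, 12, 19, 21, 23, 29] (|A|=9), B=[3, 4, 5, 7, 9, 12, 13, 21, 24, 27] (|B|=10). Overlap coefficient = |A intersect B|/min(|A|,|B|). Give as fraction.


A intersect B = [4, 5, 12, 21]
|A intersect B| = 4
min(|A|, |B|) = min(9, 10) = 9
Overlap = 4 / 9 = 4/9

4/9


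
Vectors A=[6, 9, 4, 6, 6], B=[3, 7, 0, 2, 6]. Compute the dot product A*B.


Dot product = sum of element-wise products
A[0]*B[0] = 6*3 = 18
A[1]*B[1] = 9*7 = 63
A[2]*B[2] = 4*0 = 0
A[3]*B[3] = 6*2 = 12
A[4]*B[4] = 6*6 = 36
Sum = 18 + 63 + 0 + 12 + 36 = 129

129


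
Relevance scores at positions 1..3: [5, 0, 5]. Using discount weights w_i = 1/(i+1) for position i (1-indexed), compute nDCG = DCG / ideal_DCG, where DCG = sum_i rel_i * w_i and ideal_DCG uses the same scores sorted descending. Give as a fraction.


Position discount weights w_i = 1/(i+1) for i=1..3:
Weights = [1/2, 1/3, 1/4]
Actual relevance: [5, 0, 5]
DCG = 5/2 + 0/3 + 5/4 = 15/4
Ideal relevance (sorted desc): [5, 5, 0]
Ideal DCG = 5/2 + 5/3 + 0/4 = 25/6
nDCG = DCG / ideal_DCG = 15/4 / 25/6 = 9/10

9/10


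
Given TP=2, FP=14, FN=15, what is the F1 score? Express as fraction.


F1 = 2 * P * R / (P + R)
P = TP/(TP+FP) = 2/16 = 1/8
R = TP/(TP+FN) = 2/17 = 2/17
2 * P * R = 2 * 1/8 * 2/17 = 1/34
P + R = 1/8 + 2/17 = 33/136
F1 = 1/34 / 33/136 = 4/33

4/33


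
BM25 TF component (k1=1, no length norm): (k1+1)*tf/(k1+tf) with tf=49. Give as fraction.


BM25 TF component = (k1+1)*tf / (k1+tf)
k1 = 1, tf = 49
Numerator = (1+1)*49 = 98
Denominator = 1 + 49 = 50
= 98/50 = 49/25

49/25


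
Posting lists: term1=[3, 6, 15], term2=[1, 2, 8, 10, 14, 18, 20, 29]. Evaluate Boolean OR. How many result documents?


Boolean OR: find union of posting lists
term1 docs: [3, 6, 15]
term2 docs: [1, 2, 8, 10, 14, 18, 20, 29]
Union: [1, 2, 3, 6, 8, 10, 14, 15, 18, 20, 29]
|union| = 11

11


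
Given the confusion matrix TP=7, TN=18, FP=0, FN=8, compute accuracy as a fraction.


Accuracy = (TP + TN) / (TP + TN + FP + FN)
TP + TN = 7 + 18 = 25
Total = 7 + 18 + 0 + 8 = 33
Accuracy = 25 / 33 = 25/33

25/33


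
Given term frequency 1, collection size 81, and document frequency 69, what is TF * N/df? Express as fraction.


TF * (N/df)
= 1 * (81/69)
= 1 * 27/23
= 27/23

27/23


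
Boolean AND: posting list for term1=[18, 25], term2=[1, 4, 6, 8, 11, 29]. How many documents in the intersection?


Boolean AND: find intersection of posting lists
term1 docs: [18, 25]
term2 docs: [1, 4, 6, 8, 11, 29]
Intersection: []
|intersection| = 0

0


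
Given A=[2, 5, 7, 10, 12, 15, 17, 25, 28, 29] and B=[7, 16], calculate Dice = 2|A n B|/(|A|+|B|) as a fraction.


A intersect B = [7]
|A intersect B| = 1
|A| = 10, |B| = 2
Dice = 2*1 / (10+2)
= 2 / 12 = 1/6

1/6


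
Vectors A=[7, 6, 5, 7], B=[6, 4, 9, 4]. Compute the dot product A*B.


Dot product = sum of element-wise products
A[0]*B[0] = 7*6 = 42
A[1]*B[1] = 6*4 = 24
A[2]*B[2] = 5*9 = 45
A[3]*B[3] = 7*4 = 28
Sum = 42 + 24 + 45 + 28 = 139

139


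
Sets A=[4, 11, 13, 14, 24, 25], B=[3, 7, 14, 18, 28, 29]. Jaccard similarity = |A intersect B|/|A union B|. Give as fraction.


A intersect B = [14]
|A intersect B| = 1
A union B = [3, 4, 7, 11, 13, 14, 18, 24, 25, 28, 29]
|A union B| = 11
Jaccard = 1/11 = 1/11

1/11


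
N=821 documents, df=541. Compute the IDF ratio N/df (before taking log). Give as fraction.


IDF ratio = N / df
= 821 / 541
= 821/541

821/541


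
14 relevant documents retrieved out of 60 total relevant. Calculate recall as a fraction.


Recall = retrieved_relevant / total_relevant
= 14 / 60
= 14 / (14 + 46)
= 7/30

7/30


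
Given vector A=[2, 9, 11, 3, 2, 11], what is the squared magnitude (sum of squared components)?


|A|^2 = sum of squared components
A[0]^2 = 2^2 = 4
A[1]^2 = 9^2 = 81
A[2]^2 = 11^2 = 121
A[3]^2 = 3^2 = 9
A[4]^2 = 2^2 = 4
A[5]^2 = 11^2 = 121
Sum = 4 + 81 + 121 + 9 + 4 + 121 = 340

340


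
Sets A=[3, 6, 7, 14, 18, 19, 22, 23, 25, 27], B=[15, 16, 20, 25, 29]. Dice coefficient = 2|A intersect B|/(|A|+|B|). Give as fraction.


A intersect B = [25]
|A intersect B| = 1
|A| = 10, |B| = 5
Dice = 2*1 / (10+5)
= 2 / 15 = 2/15

2/15


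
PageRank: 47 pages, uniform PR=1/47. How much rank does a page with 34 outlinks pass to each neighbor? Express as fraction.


Initial PR = 1/47 = 1/47
Outlinks = 34
Contribution per link = PR / outlinks
= 1/47 / 34
= 1/1598

1/1598


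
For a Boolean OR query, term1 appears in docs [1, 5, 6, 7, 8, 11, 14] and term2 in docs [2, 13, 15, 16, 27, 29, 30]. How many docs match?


Boolean OR: find union of posting lists
term1 docs: [1, 5, 6, 7, 8, 11, 14]
term2 docs: [2, 13, 15, 16, 27, 29, 30]
Union: [1, 2, 5, 6, 7, 8, 11, 13, 14, 15, 16, 27, 29, 30]
|union| = 14

14


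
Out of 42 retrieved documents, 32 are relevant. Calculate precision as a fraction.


Precision = relevant_retrieved / total_retrieved
= 32 / 42
= 32 / (32 + 10)
= 16/21

16/21


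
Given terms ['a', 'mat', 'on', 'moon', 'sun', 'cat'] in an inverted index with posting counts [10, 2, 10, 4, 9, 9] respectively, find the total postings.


Summing posting list sizes:
'a': 10 postings
'mat': 2 postings
'on': 10 postings
'moon': 4 postings
'sun': 9 postings
'cat': 9 postings
Total = 10 + 2 + 10 + 4 + 9 + 9 = 44

44


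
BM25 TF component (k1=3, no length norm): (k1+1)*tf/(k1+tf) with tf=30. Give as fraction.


BM25 TF component = (k1+1)*tf / (k1+tf)
k1 = 3, tf = 30
Numerator = (3+1)*30 = 120
Denominator = 3 + 30 = 33
= 120/33 = 40/11

40/11


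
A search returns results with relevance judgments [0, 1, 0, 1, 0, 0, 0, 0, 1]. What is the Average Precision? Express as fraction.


Computing P@k for each relevant position:
Position 1: not relevant
Position 2: relevant, P@2 = 1/2 = 1/2
Position 3: not relevant
Position 4: relevant, P@4 = 2/4 = 1/2
Position 5: not relevant
Position 6: not relevant
Position 7: not relevant
Position 8: not relevant
Position 9: relevant, P@9 = 3/9 = 1/3
Sum of P@k = 1/2 + 1/2 + 1/3 = 4/3
AP = 4/3 / 3 = 4/9

4/9


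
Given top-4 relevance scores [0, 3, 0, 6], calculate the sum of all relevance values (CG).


Cumulative Gain = sum of relevance scores
Position 1: rel=0, running sum=0
Position 2: rel=3, running sum=3
Position 3: rel=0, running sum=3
Position 4: rel=6, running sum=9
CG = 9

9


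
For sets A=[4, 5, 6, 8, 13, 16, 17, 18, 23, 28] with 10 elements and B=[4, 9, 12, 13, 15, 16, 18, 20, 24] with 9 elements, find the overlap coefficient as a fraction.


A intersect B = [4, 13, 16, 18]
|A intersect B| = 4
min(|A|, |B|) = min(10, 9) = 9
Overlap = 4 / 9 = 4/9

4/9


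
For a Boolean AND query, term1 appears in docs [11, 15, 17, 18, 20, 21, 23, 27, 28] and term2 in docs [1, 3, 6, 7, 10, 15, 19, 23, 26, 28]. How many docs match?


Boolean AND: find intersection of posting lists
term1 docs: [11, 15, 17, 18, 20, 21, 23, 27, 28]
term2 docs: [1, 3, 6, 7, 10, 15, 19, 23, 26, 28]
Intersection: [15, 23, 28]
|intersection| = 3

3


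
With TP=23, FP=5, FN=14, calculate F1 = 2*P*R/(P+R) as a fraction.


F1 = 2 * P * R / (P + R)
P = TP/(TP+FP) = 23/28 = 23/28
R = TP/(TP+FN) = 23/37 = 23/37
2 * P * R = 2 * 23/28 * 23/37 = 529/518
P + R = 23/28 + 23/37 = 1495/1036
F1 = 529/518 / 1495/1036 = 46/65

46/65


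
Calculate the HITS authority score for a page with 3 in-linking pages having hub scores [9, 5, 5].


Authority = sum of hub scores of in-linkers
In-link 1: hub score = 9
In-link 2: hub score = 5
In-link 3: hub score = 5
Authority = 9 + 5 + 5 = 19

19


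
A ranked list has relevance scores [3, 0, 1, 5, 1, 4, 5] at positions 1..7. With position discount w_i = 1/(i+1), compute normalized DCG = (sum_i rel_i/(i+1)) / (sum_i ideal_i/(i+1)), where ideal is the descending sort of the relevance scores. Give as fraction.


Position discount weights w_i = 1/(i+1) for i=1..7:
Weights = [1/2, 1/3, 1/4, 1/5, 1/6, 1/7, 1/8]
Actual relevance: [3, 0, 1, 5, 1, 4, 5]
DCG = 3/2 + 0/3 + 1/4 + 5/5 + 1/6 + 4/7 + 5/8 = 691/168
Ideal relevance (sorted desc): [5, 5, 4, 3, 1, 1, 0]
Ideal DCG = 5/2 + 5/3 + 4/4 + 3/5 + 1/6 + 1/7 + 0/8 = 638/105
nDCG = DCG / ideal_DCG = 691/168 / 638/105 = 3455/5104

3455/5104


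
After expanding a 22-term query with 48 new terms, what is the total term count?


Original terms: 22
Expansion terms: 48
Total = 22 + 48 = 70

70


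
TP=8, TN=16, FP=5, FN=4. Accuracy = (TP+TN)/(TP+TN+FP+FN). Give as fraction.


Accuracy = (TP + TN) / (TP + TN + FP + FN)
TP + TN = 8 + 16 = 24
Total = 8 + 16 + 5 + 4 = 33
Accuracy = 24 / 33 = 8/11

8/11


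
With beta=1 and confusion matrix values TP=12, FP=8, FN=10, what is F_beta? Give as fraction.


P = TP/(TP+FP) = 12/20 = 3/5
R = TP/(TP+FN) = 12/22 = 6/11
beta^2 = 1^2 = 1
(1 + beta^2) = 2
Numerator = (1+beta^2)*P*R = 36/55
Denominator = beta^2*P + R = 3/5 + 6/11 = 63/55
F_beta = 4/7

4/7


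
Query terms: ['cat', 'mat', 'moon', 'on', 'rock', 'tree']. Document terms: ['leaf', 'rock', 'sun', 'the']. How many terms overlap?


Query terms: ['cat', 'mat', 'moon', 'on', 'rock', 'tree']
Document terms: ['leaf', 'rock', 'sun', 'the']
Common terms: ['rock']
Overlap count = 1

1


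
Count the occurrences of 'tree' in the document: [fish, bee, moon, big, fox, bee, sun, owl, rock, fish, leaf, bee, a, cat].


Document has 14 words
Scanning for 'tree':
Term not found in document
Count = 0

0


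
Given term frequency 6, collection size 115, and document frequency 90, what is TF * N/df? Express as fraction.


TF * (N/df)
= 6 * (115/90)
= 6 * 23/18
= 23/3

23/3


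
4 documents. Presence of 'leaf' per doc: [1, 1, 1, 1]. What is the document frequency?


Checking each document for 'leaf':
Doc 1: present
Doc 2: present
Doc 3: present
Doc 4: present
df = sum of presences = 1 + 1 + 1 + 1 = 4

4


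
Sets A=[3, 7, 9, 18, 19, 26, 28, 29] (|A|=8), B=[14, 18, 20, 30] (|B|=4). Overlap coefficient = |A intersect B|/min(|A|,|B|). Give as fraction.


A intersect B = [18]
|A intersect B| = 1
min(|A|, |B|) = min(8, 4) = 4
Overlap = 1 / 4 = 1/4

1/4


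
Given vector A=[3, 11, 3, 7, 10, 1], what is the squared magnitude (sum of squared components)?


|A|^2 = sum of squared components
A[0]^2 = 3^2 = 9
A[1]^2 = 11^2 = 121
A[2]^2 = 3^2 = 9
A[3]^2 = 7^2 = 49
A[4]^2 = 10^2 = 100
A[5]^2 = 1^2 = 1
Sum = 9 + 121 + 9 + 49 + 100 + 1 = 289

289


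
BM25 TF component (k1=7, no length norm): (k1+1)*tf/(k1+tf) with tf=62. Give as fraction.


BM25 TF component = (k1+1)*tf / (k1+tf)
k1 = 7, tf = 62
Numerator = (7+1)*62 = 496
Denominator = 7 + 62 = 69
= 496/69 = 496/69

496/69


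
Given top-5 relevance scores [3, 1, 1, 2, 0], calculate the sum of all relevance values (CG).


Cumulative Gain = sum of relevance scores
Position 1: rel=3, running sum=3
Position 2: rel=1, running sum=4
Position 3: rel=1, running sum=5
Position 4: rel=2, running sum=7
Position 5: rel=0, running sum=7
CG = 7

7


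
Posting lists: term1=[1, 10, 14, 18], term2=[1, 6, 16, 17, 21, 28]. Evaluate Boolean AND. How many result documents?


Boolean AND: find intersection of posting lists
term1 docs: [1, 10, 14, 18]
term2 docs: [1, 6, 16, 17, 21, 28]
Intersection: [1]
|intersection| = 1

1


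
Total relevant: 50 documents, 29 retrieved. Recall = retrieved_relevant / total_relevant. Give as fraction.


Recall = retrieved_relevant / total_relevant
= 29 / 50
= 29 / (29 + 21)
= 29/50

29/50


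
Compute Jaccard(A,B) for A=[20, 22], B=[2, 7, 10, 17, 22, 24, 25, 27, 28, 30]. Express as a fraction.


A intersect B = [22]
|A intersect B| = 1
A union B = [2, 7, 10, 17, 20, 22, 24, 25, 27, 28, 30]
|A union B| = 11
Jaccard = 1/11 = 1/11

1/11


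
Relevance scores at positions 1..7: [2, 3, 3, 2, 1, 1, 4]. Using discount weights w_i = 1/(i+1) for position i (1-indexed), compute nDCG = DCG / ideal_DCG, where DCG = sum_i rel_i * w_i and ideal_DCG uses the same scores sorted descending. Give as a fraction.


Position discount weights w_i = 1/(i+1) for i=1..7:
Weights = [1/2, 1/3, 1/4, 1/5, 1/6, 1/7, 1/8]
Actual relevance: [2, 3, 3, 2, 1, 1, 4]
DCG = 2/2 + 3/3 + 3/4 + 2/5 + 1/6 + 1/7 + 4/8 = 1663/420
Ideal relevance (sorted desc): [4, 3, 3, 2, 2, 1, 1]
Ideal DCG = 4/2 + 3/3 + 3/4 + 2/5 + 2/6 + 1/7 + 1/8 = 3991/840
nDCG = DCG / ideal_DCG = 1663/420 / 3991/840 = 3326/3991

3326/3991


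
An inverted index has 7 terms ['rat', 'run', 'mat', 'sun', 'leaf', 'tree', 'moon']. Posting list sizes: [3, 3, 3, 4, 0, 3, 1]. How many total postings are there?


Summing posting list sizes:
'rat': 3 postings
'run': 3 postings
'mat': 3 postings
'sun': 4 postings
'leaf': 0 postings
'tree': 3 postings
'moon': 1 postings
Total = 3 + 3 + 3 + 4 + 0 + 3 + 1 = 17

17


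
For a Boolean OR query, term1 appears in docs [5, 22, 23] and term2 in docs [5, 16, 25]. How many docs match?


Boolean OR: find union of posting lists
term1 docs: [5, 22, 23]
term2 docs: [5, 16, 25]
Union: [5, 16, 22, 23, 25]
|union| = 5

5


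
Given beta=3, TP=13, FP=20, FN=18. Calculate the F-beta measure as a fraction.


P = TP/(TP+FP) = 13/33 = 13/33
R = TP/(TP+FN) = 13/31 = 13/31
beta^2 = 3^2 = 9
(1 + beta^2) = 10
Numerator = (1+beta^2)*P*R = 1690/1023
Denominator = beta^2*P + R = 39/11 + 13/31 = 1352/341
F_beta = 5/12

5/12


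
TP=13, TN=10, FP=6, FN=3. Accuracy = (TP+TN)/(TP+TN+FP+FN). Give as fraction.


Accuracy = (TP + TN) / (TP + TN + FP + FN)
TP + TN = 13 + 10 = 23
Total = 13 + 10 + 6 + 3 = 32
Accuracy = 23 / 32 = 23/32

23/32


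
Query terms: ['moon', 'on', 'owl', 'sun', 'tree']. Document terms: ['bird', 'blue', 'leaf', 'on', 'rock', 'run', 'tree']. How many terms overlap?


Query terms: ['moon', 'on', 'owl', 'sun', 'tree']
Document terms: ['bird', 'blue', 'leaf', 'on', 'rock', 'run', 'tree']
Common terms: ['on', 'tree']
Overlap count = 2

2


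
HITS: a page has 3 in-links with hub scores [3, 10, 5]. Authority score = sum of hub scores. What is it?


Authority = sum of hub scores of in-linkers
In-link 1: hub score = 3
In-link 2: hub score = 10
In-link 3: hub score = 5
Authority = 3 + 10 + 5 = 18

18


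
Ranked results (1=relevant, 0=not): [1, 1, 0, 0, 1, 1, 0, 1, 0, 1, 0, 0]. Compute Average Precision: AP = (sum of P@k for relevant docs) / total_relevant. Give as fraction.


Computing P@k for each relevant position:
Position 1: relevant, P@1 = 1/1 = 1
Position 2: relevant, P@2 = 2/2 = 1
Position 3: not relevant
Position 4: not relevant
Position 5: relevant, P@5 = 3/5 = 3/5
Position 6: relevant, P@6 = 4/6 = 2/3
Position 7: not relevant
Position 8: relevant, P@8 = 5/8 = 5/8
Position 9: not relevant
Position 10: relevant, P@10 = 6/10 = 3/5
Position 11: not relevant
Position 12: not relevant
Sum of P@k = 1 + 1 + 3/5 + 2/3 + 5/8 + 3/5 = 539/120
AP = 539/120 / 6 = 539/720

539/720


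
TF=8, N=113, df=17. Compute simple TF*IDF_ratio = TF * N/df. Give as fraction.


TF * (N/df)
= 8 * (113/17)
= 8 * 113/17
= 904/17

904/17


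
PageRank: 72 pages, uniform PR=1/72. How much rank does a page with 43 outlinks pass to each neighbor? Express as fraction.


Initial PR = 1/72 = 1/72
Outlinks = 43
Contribution per link = PR / outlinks
= 1/72 / 43
= 1/3096

1/3096


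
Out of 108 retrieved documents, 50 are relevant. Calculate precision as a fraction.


Precision = relevant_retrieved / total_retrieved
= 50 / 108
= 50 / (50 + 58)
= 25/54

25/54


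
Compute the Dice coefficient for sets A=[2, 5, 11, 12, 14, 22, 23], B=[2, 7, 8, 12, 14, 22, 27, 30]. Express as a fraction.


A intersect B = [2, 12, 14, 22]
|A intersect B| = 4
|A| = 7, |B| = 8
Dice = 2*4 / (7+8)
= 8 / 15 = 8/15

8/15


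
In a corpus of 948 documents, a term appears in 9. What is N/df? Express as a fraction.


IDF ratio = N / df
= 948 / 9
= 316/3

316/3


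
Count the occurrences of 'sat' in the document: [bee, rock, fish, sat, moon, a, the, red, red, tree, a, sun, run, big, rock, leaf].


Document has 16 words
Scanning for 'sat':
Found at positions: [3]
Count = 1

1


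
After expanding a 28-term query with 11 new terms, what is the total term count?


Original terms: 28
Expansion terms: 11
Total = 28 + 11 = 39

39


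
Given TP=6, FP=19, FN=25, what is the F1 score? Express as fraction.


F1 = 2 * P * R / (P + R)
P = TP/(TP+FP) = 6/25 = 6/25
R = TP/(TP+FN) = 6/31 = 6/31
2 * P * R = 2 * 6/25 * 6/31 = 72/775
P + R = 6/25 + 6/31 = 336/775
F1 = 72/775 / 336/775 = 3/14

3/14


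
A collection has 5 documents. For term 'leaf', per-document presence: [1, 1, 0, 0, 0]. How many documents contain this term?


Checking each document for 'leaf':
Doc 1: present
Doc 2: present
Doc 3: absent
Doc 4: absent
Doc 5: absent
df = sum of presences = 1 + 1 + 0 + 0 + 0 = 2

2


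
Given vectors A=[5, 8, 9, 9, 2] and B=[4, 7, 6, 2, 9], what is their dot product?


Dot product = sum of element-wise products
A[0]*B[0] = 5*4 = 20
A[1]*B[1] = 8*7 = 56
A[2]*B[2] = 9*6 = 54
A[3]*B[3] = 9*2 = 18
A[4]*B[4] = 2*9 = 18
Sum = 20 + 56 + 54 + 18 + 18 = 166

166


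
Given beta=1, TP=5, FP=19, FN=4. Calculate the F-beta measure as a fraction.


P = TP/(TP+FP) = 5/24 = 5/24
R = TP/(TP+FN) = 5/9 = 5/9
beta^2 = 1^2 = 1
(1 + beta^2) = 2
Numerator = (1+beta^2)*P*R = 25/108
Denominator = beta^2*P + R = 5/24 + 5/9 = 55/72
F_beta = 10/33

10/33


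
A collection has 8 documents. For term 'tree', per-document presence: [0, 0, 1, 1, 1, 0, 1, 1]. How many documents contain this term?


Checking each document for 'tree':
Doc 1: absent
Doc 2: absent
Doc 3: present
Doc 4: present
Doc 5: present
Doc 6: absent
Doc 7: present
Doc 8: present
df = sum of presences = 0 + 0 + 1 + 1 + 1 + 0 + 1 + 1 = 5

5


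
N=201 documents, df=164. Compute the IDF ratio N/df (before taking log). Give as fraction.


IDF ratio = N / df
= 201 / 164
= 201/164

201/164


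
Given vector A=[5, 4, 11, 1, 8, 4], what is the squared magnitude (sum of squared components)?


|A|^2 = sum of squared components
A[0]^2 = 5^2 = 25
A[1]^2 = 4^2 = 16
A[2]^2 = 11^2 = 121
A[3]^2 = 1^2 = 1
A[4]^2 = 8^2 = 64
A[5]^2 = 4^2 = 16
Sum = 25 + 16 + 121 + 1 + 64 + 16 = 243

243


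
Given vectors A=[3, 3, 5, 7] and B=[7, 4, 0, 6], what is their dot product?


Dot product = sum of element-wise products
A[0]*B[0] = 3*7 = 21
A[1]*B[1] = 3*4 = 12
A[2]*B[2] = 5*0 = 0
A[3]*B[3] = 7*6 = 42
Sum = 21 + 12 + 0 + 42 = 75

75


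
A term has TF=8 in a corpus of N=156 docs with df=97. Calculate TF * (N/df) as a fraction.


TF * (N/df)
= 8 * (156/97)
= 8 * 156/97
= 1248/97

1248/97


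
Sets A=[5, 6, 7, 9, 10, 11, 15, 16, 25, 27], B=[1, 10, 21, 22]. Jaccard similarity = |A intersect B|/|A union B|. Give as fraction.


A intersect B = [10]
|A intersect B| = 1
A union B = [1, 5, 6, 7, 9, 10, 11, 15, 16, 21, 22, 25, 27]
|A union B| = 13
Jaccard = 1/13 = 1/13

1/13


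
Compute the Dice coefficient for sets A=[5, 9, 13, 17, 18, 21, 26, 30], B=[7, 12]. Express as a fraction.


A intersect B = []
|A intersect B| = 0
|A| = 8, |B| = 2
Dice = 2*0 / (8+2)
= 0 / 10 = 0

0


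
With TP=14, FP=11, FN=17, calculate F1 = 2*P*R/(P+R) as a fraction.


F1 = 2 * P * R / (P + R)
P = TP/(TP+FP) = 14/25 = 14/25
R = TP/(TP+FN) = 14/31 = 14/31
2 * P * R = 2 * 14/25 * 14/31 = 392/775
P + R = 14/25 + 14/31 = 784/775
F1 = 392/775 / 784/775 = 1/2

1/2


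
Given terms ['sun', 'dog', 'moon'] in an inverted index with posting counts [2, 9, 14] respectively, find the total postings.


Summing posting list sizes:
'sun': 2 postings
'dog': 9 postings
'moon': 14 postings
Total = 2 + 9 + 14 = 25

25


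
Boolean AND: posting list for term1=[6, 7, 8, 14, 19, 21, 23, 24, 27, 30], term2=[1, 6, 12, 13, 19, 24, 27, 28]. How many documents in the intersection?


Boolean AND: find intersection of posting lists
term1 docs: [6, 7, 8, 14, 19, 21, 23, 24, 27, 30]
term2 docs: [1, 6, 12, 13, 19, 24, 27, 28]
Intersection: [6, 19, 24, 27]
|intersection| = 4

4


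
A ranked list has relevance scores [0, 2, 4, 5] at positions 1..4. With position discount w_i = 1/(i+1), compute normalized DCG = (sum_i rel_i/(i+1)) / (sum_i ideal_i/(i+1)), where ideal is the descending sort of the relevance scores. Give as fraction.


Position discount weights w_i = 1/(i+1) for i=1..4:
Weights = [1/2, 1/3, 1/4, 1/5]
Actual relevance: [0, 2, 4, 5]
DCG = 0/2 + 2/3 + 4/4 + 5/5 = 8/3
Ideal relevance (sorted desc): [5, 4, 2, 0]
Ideal DCG = 5/2 + 4/3 + 2/4 + 0/5 = 13/3
nDCG = DCG / ideal_DCG = 8/3 / 13/3 = 8/13

8/13


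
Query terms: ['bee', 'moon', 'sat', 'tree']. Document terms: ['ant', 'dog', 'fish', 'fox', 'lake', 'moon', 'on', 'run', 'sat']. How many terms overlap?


Query terms: ['bee', 'moon', 'sat', 'tree']
Document terms: ['ant', 'dog', 'fish', 'fox', 'lake', 'moon', 'on', 'run', 'sat']
Common terms: ['moon', 'sat']
Overlap count = 2

2


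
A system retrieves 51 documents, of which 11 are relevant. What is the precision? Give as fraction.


Precision = relevant_retrieved / total_retrieved
= 11 / 51
= 11 / (11 + 40)
= 11/51

11/51


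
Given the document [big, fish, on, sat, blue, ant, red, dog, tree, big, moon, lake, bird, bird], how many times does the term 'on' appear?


Document has 14 words
Scanning for 'on':
Found at positions: [2]
Count = 1

1


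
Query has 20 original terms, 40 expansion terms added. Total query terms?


Original terms: 20
Expansion terms: 40
Total = 20 + 40 = 60

60


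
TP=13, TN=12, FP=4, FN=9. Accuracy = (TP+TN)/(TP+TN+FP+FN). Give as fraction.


Accuracy = (TP + TN) / (TP + TN + FP + FN)
TP + TN = 13 + 12 = 25
Total = 13 + 12 + 4 + 9 = 38
Accuracy = 25 / 38 = 25/38

25/38


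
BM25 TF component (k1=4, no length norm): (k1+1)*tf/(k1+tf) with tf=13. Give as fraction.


BM25 TF component = (k1+1)*tf / (k1+tf)
k1 = 4, tf = 13
Numerator = (4+1)*13 = 65
Denominator = 4 + 13 = 17
= 65/17 = 65/17

65/17


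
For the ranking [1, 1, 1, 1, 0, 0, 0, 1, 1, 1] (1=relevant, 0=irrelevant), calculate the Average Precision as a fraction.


Computing P@k for each relevant position:
Position 1: relevant, P@1 = 1/1 = 1
Position 2: relevant, P@2 = 2/2 = 1
Position 3: relevant, P@3 = 3/3 = 1
Position 4: relevant, P@4 = 4/4 = 1
Position 5: not relevant
Position 6: not relevant
Position 7: not relevant
Position 8: relevant, P@8 = 5/8 = 5/8
Position 9: relevant, P@9 = 6/9 = 2/3
Position 10: relevant, P@10 = 7/10 = 7/10
Sum of P@k = 1 + 1 + 1 + 1 + 5/8 + 2/3 + 7/10 = 719/120
AP = 719/120 / 7 = 719/840

719/840


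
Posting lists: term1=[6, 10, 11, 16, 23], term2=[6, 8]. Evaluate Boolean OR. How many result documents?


Boolean OR: find union of posting lists
term1 docs: [6, 10, 11, 16, 23]
term2 docs: [6, 8]
Union: [6, 8, 10, 11, 16, 23]
|union| = 6

6


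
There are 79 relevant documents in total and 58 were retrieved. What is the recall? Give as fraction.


Recall = retrieved_relevant / total_relevant
= 58 / 79
= 58 / (58 + 21)
= 58/79

58/79


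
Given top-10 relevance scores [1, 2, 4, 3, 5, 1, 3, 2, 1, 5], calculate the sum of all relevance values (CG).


Cumulative Gain = sum of relevance scores
Position 1: rel=1, running sum=1
Position 2: rel=2, running sum=3
Position 3: rel=4, running sum=7
Position 4: rel=3, running sum=10
Position 5: rel=5, running sum=15
Position 6: rel=1, running sum=16
Position 7: rel=3, running sum=19
Position 8: rel=2, running sum=21
Position 9: rel=1, running sum=22
Position 10: rel=5, running sum=27
CG = 27

27


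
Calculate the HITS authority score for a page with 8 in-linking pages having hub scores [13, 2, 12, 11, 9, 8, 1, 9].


Authority = sum of hub scores of in-linkers
In-link 1: hub score = 13
In-link 2: hub score = 2
In-link 3: hub score = 12
In-link 4: hub score = 11
In-link 5: hub score = 9
In-link 6: hub score = 8
In-link 7: hub score = 1
In-link 8: hub score = 9
Authority = 13 + 2 + 12 + 11 + 9 + 8 + 1 + 9 = 65

65


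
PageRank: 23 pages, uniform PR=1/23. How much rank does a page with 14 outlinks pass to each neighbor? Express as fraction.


Initial PR = 1/23 = 1/23
Outlinks = 14
Contribution per link = PR / outlinks
= 1/23 / 14
= 1/322

1/322


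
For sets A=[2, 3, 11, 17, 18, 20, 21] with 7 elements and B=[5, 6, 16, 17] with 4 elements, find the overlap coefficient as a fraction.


A intersect B = [17]
|A intersect B| = 1
min(|A|, |B|) = min(7, 4) = 4
Overlap = 1 / 4 = 1/4

1/4


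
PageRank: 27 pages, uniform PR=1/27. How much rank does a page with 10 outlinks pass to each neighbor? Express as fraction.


Initial PR = 1/27 = 1/27
Outlinks = 10
Contribution per link = PR / outlinks
= 1/27 / 10
= 1/270

1/270


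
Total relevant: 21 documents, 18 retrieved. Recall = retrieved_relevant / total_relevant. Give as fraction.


Recall = retrieved_relevant / total_relevant
= 18 / 21
= 18 / (18 + 3)
= 6/7

6/7


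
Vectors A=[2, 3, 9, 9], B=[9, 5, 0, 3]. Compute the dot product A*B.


Dot product = sum of element-wise products
A[0]*B[0] = 2*9 = 18
A[1]*B[1] = 3*5 = 15
A[2]*B[2] = 9*0 = 0
A[3]*B[3] = 9*3 = 27
Sum = 18 + 15 + 0 + 27 = 60

60


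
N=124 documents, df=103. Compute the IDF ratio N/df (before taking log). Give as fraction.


IDF ratio = N / df
= 124 / 103
= 124/103

124/103


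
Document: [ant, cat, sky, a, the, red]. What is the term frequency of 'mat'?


Document has 6 words
Scanning for 'mat':
Term not found in document
Count = 0

0


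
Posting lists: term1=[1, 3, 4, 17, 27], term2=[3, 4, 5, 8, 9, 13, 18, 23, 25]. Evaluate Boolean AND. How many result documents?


Boolean AND: find intersection of posting lists
term1 docs: [1, 3, 4, 17, 27]
term2 docs: [3, 4, 5, 8, 9, 13, 18, 23, 25]
Intersection: [3, 4]
|intersection| = 2

2


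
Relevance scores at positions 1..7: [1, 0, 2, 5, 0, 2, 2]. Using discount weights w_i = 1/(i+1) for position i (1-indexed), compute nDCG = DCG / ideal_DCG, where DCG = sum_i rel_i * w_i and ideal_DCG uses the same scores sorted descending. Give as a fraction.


Position discount weights w_i = 1/(i+1) for i=1..7:
Weights = [1/2, 1/3, 1/4, 1/5, 1/6, 1/7, 1/8]
Actual relevance: [1, 0, 2, 5, 0, 2, 2]
DCG = 1/2 + 0/3 + 2/4 + 5/5 + 0/6 + 2/7 + 2/8 = 71/28
Ideal relevance (sorted desc): [5, 2, 2, 2, 1, 0, 0]
Ideal DCG = 5/2 + 2/3 + 2/4 + 2/5 + 1/6 + 0/7 + 0/8 = 127/30
nDCG = DCG / ideal_DCG = 71/28 / 127/30 = 1065/1778

1065/1778


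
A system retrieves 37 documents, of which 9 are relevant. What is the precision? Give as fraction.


Precision = relevant_retrieved / total_retrieved
= 9 / 37
= 9 / (9 + 28)
= 9/37

9/37


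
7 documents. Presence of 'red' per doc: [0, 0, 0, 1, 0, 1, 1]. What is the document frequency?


Checking each document for 'red':
Doc 1: absent
Doc 2: absent
Doc 3: absent
Doc 4: present
Doc 5: absent
Doc 6: present
Doc 7: present
df = sum of presences = 0 + 0 + 0 + 1 + 0 + 1 + 1 = 3

3


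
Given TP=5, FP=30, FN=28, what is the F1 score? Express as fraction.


F1 = 2 * P * R / (P + R)
P = TP/(TP+FP) = 5/35 = 1/7
R = TP/(TP+FN) = 5/33 = 5/33
2 * P * R = 2 * 1/7 * 5/33 = 10/231
P + R = 1/7 + 5/33 = 68/231
F1 = 10/231 / 68/231 = 5/34

5/34


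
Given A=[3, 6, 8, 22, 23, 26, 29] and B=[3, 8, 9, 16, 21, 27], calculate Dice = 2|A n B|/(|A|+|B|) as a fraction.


A intersect B = [3, 8]
|A intersect B| = 2
|A| = 7, |B| = 6
Dice = 2*2 / (7+6)
= 4 / 13 = 4/13

4/13


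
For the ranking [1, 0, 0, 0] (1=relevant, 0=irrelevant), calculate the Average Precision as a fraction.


Computing P@k for each relevant position:
Position 1: relevant, P@1 = 1/1 = 1
Position 2: not relevant
Position 3: not relevant
Position 4: not relevant
Sum of P@k = 1 = 1
AP = 1 / 1 = 1

1


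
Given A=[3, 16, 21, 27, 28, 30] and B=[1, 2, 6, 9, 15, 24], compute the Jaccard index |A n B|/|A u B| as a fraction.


A intersect B = []
|A intersect B| = 0
A union B = [1, 2, 3, 6, 9, 15, 16, 21, 24, 27, 28, 30]
|A union B| = 12
Jaccard = 0/12 = 0

0


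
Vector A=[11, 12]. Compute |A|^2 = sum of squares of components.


|A|^2 = sum of squared components
A[0]^2 = 11^2 = 121
A[1]^2 = 12^2 = 144
Sum = 121 + 144 = 265

265


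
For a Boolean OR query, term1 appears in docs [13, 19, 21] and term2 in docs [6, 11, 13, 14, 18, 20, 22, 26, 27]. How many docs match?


Boolean OR: find union of posting lists
term1 docs: [13, 19, 21]
term2 docs: [6, 11, 13, 14, 18, 20, 22, 26, 27]
Union: [6, 11, 13, 14, 18, 19, 20, 21, 22, 26, 27]
|union| = 11

11


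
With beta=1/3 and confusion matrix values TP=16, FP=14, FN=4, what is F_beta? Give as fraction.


P = TP/(TP+FP) = 16/30 = 8/15
R = TP/(TP+FN) = 16/20 = 4/5
beta^2 = 1/3^2 = 1/9
(1 + beta^2) = 10/9
Numerator = (1+beta^2)*P*R = 64/135
Denominator = beta^2*P + R = 8/135 + 4/5 = 116/135
F_beta = 16/29

16/29


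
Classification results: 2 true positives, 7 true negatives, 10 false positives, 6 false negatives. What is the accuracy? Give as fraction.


Accuracy = (TP + TN) / (TP + TN + FP + FN)
TP + TN = 2 + 7 = 9
Total = 2 + 7 + 10 + 6 = 25
Accuracy = 9 / 25 = 9/25

9/25


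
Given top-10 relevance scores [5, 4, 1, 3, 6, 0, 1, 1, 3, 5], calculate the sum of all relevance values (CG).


Cumulative Gain = sum of relevance scores
Position 1: rel=5, running sum=5
Position 2: rel=4, running sum=9
Position 3: rel=1, running sum=10
Position 4: rel=3, running sum=13
Position 5: rel=6, running sum=19
Position 6: rel=0, running sum=19
Position 7: rel=1, running sum=20
Position 8: rel=1, running sum=21
Position 9: rel=3, running sum=24
Position 10: rel=5, running sum=29
CG = 29

29


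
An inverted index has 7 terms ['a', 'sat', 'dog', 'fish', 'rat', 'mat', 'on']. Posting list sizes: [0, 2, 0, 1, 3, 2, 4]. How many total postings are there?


Summing posting list sizes:
'a': 0 postings
'sat': 2 postings
'dog': 0 postings
'fish': 1 postings
'rat': 3 postings
'mat': 2 postings
'on': 4 postings
Total = 0 + 2 + 0 + 1 + 3 + 2 + 4 = 12

12


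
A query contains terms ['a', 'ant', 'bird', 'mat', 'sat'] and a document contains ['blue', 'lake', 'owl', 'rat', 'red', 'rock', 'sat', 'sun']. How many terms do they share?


Query terms: ['a', 'ant', 'bird', 'mat', 'sat']
Document terms: ['blue', 'lake', 'owl', 'rat', 'red', 'rock', 'sat', 'sun']
Common terms: ['sat']
Overlap count = 1

1


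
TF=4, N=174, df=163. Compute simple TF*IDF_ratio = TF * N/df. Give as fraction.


TF * (N/df)
= 4 * (174/163)
= 4 * 174/163
= 696/163

696/163


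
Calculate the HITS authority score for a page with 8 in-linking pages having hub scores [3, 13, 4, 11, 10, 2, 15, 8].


Authority = sum of hub scores of in-linkers
In-link 1: hub score = 3
In-link 2: hub score = 13
In-link 3: hub score = 4
In-link 4: hub score = 11
In-link 5: hub score = 10
In-link 6: hub score = 2
In-link 7: hub score = 15
In-link 8: hub score = 8
Authority = 3 + 13 + 4 + 11 + 10 + 2 + 15 + 8 = 66

66


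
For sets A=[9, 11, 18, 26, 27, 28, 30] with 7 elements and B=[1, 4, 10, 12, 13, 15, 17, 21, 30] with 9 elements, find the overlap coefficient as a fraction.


A intersect B = [30]
|A intersect B| = 1
min(|A|, |B|) = min(7, 9) = 7
Overlap = 1 / 7 = 1/7

1/7


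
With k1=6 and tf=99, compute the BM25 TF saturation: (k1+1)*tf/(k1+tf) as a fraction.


BM25 TF component = (k1+1)*tf / (k1+tf)
k1 = 6, tf = 99
Numerator = (6+1)*99 = 693
Denominator = 6 + 99 = 105
= 693/105 = 33/5

33/5


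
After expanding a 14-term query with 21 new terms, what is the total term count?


Original terms: 14
Expansion terms: 21
Total = 14 + 21 = 35

35


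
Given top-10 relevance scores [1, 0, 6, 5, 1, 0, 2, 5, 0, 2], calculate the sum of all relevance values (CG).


Cumulative Gain = sum of relevance scores
Position 1: rel=1, running sum=1
Position 2: rel=0, running sum=1
Position 3: rel=6, running sum=7
Position 4: rel=5, running sum=12
Position 5: rel=1, running sum=13
Position 6: rel=0, running sum=13
Position 7: rel=2, running sum=15
Position 8: rel=5, running sum=20
Position 9: rel=0, running sum=20
Position 10: rel=2, running sum=22
CG = 22

22


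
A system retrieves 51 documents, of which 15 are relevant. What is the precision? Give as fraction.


Precision = relevant_retrieved / total_retrieved
= 15 / 51
= 15 / (15 + 36)
= 5/17

5/17


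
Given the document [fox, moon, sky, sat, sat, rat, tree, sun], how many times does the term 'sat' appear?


Document has 8 words
Scanning for 'sat':
Found at positions: [3, 4]
Count = 2

2


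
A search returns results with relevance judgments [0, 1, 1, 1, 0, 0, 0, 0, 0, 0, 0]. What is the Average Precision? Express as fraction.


Computing P@k for each relevant position:
Position 1: not relevant
Position 2: relevant, P@2 = 1/2 = 1/2
Position 3: relevant, P@3 = 2/3 = 2/3
Position 4: relevant, P@4 = 3/4 = 3/4
Position 5: not relevant
Position 6: not relevant
Position 7: not relevant
Position 8: not relevant
Position 9: not relevant
Position 10: not relevant
Position 11: not relevant
Sum of P@k = 1/2 + 2/3 + 3/4 = 23/12
AP = 23/12 / 3 = 23/36

23/36


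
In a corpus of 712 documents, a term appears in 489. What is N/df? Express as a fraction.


IDF ratio = N / df
= 712 / 489
= 712/489

712/489


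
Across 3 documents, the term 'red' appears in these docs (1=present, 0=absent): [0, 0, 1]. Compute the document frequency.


Checking each document for 'red':
Doc 1: absent
Doc 2: absent
Doc 3: present
df = sum of presences = 0 + 0 + 1 = 1

1


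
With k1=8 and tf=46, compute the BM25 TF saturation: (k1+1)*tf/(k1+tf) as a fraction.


BM25 TF component = (k1+1)*tf / (k1+tf)
k1 = 8, tf = 46
Numerator = (8+1)*46 = 414
Denominator = 8 + 46 = 54
= 414/54 = 23/3

23/3


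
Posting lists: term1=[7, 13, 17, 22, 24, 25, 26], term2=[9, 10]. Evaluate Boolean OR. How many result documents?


Boolean OR: find union of posting lists
term1 docs: [7, 13, 17, 22, 24, 25, 26]
term2 docs: [9, 10]
Union: [7, 9, 10, 13, 17, 22, 24, 25, 26]
|union| = 9

9


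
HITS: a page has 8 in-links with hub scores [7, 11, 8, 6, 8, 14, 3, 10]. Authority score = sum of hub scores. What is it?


Authority = sum of hub scores of in-linkers
In-link 1: hub score = 7
In-link 2: hub score = 11
In-link 3: hub score = 8
In-link 4: hub score = 6
In-link 5: hub score = 8
In-link 6: hub score = 14
In-link 7: hub score = 3
In-link 8: hub score = 10
Authority = 7 + 11 + 8 + 6 + 8 + 14 + 3 + 10 = 67

67


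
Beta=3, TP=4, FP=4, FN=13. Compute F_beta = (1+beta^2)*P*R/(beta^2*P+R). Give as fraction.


P = TP/(TP+FP) = 4/8 = 1/2
R = TP/(TP+FN) = 4/17 = 4/17
beta^2 = 3^2 = 9
(1 + beta^2) = 10
Numerator = (1+beta^2)*P*R = 20/17
Denominator = beta^2*P + R = 9/2 + 4/17 = 161/34
F_beta = 40/161

40/161


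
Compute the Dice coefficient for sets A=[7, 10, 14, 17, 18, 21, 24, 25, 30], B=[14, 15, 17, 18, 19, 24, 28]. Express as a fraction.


A intersect B = [14, 17, 18, 24]
|A intersect B| = 4
|A| = 9, |B| = 7
Dice = 2*4 / (9+7)
= 8 / 16 = 1/2

1/2


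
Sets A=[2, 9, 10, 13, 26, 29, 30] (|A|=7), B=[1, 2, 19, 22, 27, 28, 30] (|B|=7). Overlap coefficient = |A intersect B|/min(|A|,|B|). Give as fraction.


A intersect B = [2, 30]
|A intersect B| = 2
min(|A|, |B|) = min(7, 7) = 7
Overlap = 2 / 7 = 2/7

2/7


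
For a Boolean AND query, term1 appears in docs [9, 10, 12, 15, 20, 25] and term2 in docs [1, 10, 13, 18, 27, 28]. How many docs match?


Boolean AND: find intersection of posting lists
term1 docs: [9, 10, 12, 15, 20, 25]
term2 docs: [1, 10, 13, 18, 27, 28]
Intersection: [10]
|intersection| = 1

1
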